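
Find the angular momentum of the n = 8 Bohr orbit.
8.437e-34 J·s (or 8ℏ)

In the Bohr model, angular momentum is quantized:
L = nℏ

where ℏ = h/(2π) = 1.05457e-34 J·s

For n = 8:
L = 8 × 1.05457e-34 J·s
L = 8.437e-34 J·s

This can also be written as L = 8ℏ.
The angular momentum is an integer multiple of the reduced Planck constant.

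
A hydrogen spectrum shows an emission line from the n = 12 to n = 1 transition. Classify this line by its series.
Lyman series

The spectral series in hydrogen are named based on the final (lower) energy level:
- Lyman series: n_final = 1 (ultraviolet)
- Balmer series: n_final = 2 (visible/near-UV)
- Paschen series: n_final = 3 (infrared)
- Brackett series: n_final = 4 (infrared)
- Pfund series: n_final = 5 (far infrared)

Since this transition ends at n = 1, it belongs to the Lyman series.

For reference, this 12 → 1 line has photon energy
ΔE = 13.6057 eV × (1/1² - 1/12²) = 13.511216 eV,
corresponding to wavelength λ = hc/ΔE = 1239.84 eV·nm / 13.511216 eV = 91.7638 nm in the ultraviolet region.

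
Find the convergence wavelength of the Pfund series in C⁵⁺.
63.2823 nm

The series limit corresponds to the transition from n = ∞ to n = 5.
This is the highest energy (shortest wavelength) transition in the Pfund series.

E_∞ = 0 eV
E_5 = -13.6057 × 6² / 5² = -19.592208 eV

Energy at series limit:
ΔE = E_∞ - E_5 = 0 - (-19.592208) = 19.592208 eV
λ = hc/E = 1239.84 eV·nm / 19.592208 eV = 63.2823 nm

This energy equals the ionization energy from the n = 5 state of C⁵⁺.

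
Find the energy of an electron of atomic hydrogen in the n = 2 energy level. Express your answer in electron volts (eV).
-3.4014 eV

The energy levels of a hydrogen-like atom are given by:
E_n = -13.6057 eV / n²

For n = 2:
E_2 = -13.6057 eV / 2²
E_2 = -13.6057 eV / 4
E_2 = -3.4014 eV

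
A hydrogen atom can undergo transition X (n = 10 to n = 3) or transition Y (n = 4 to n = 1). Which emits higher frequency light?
4 → 1

Calculate the energy for each transition:

Transition 10 → 3:
ΔE₁ = |E_3 - E_10| = |-13.6057/3² - (-13.6057/10²)|
ΔE₁ = |-1.511744444 - (-0.136057000)| = 1.375687 eV

Transition 4 → 1:
ΔE₂ = |E_1 - E_4| = |-13.6057/1² - (-13.6057/4²)|
ΔE₂ = |-13.605700000 - (-0.850356250)| = 12.755344 eV

Since 12.755344 eV > 1.375687 eV, the transition 4 → 1 emits the more energetic photon.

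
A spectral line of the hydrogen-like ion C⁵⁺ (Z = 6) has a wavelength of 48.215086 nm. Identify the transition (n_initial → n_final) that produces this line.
n = 10 → n = 4

First, find the photon energy from the wavelength (hc = 1239.84 eV·nm):
E = hc/λ = 1239.84 eV·nm / 48.215086 nm = 25.714773 eV

The energy levels of C⁵⁺ satisfy E_n = -13.6057 × 6² / n² eV, so an emission n_i → n_f releases
ΔE = 13.6057 × 6² × (1/n_f² − 1/n_i²) eV.

Setting ΔE equal to the photon energy:
1/n_f² − 1/n_i² = 25.714773 / (13.6057 × 6²) = 0.052500000

Since 1/n_i² must be positive, we need 1/n_f² > 0.052500000, i.e. n_f ≤ 4. For each allowed n_f, solve n_i = (1/n_f² − 0.052500000)^(−1/2) and check whether it is a whole number:
  n_f = 1: 1/n_i² = 1.000000000 − 0.052500000 = 0.947500000 → n_i = 1.027  (not an integer) ✗
  n_f = 2: 1/n_i² = 0.250000000 − 0.052500000 = 0.197500000 → n_i = 2.250  (not an integer) ✗
  n_f = 3: 1/n_i² = 0.111111111 − 0.052500000 = 0.058611111 → n_i = 4.131  (not an integer) ✗
  n_f = 4: 1/n_i² = 0.062500000 − 0.052500000 = 0.010000000 → n_i = 10.000  → integer, n_i = 10 ✓

Only n_f = 4 gives an integer upper level, n_i = 10.

The transition is from n = 10 to n = 4 (emission).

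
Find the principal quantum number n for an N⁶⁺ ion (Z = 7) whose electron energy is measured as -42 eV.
n = 4

The exact energy levels follow E_n = -13.6057 Z² / n² eV with Z = 7.

The measured value (-42 eV) is reported to only 2 significant figures, so we must test candidate n values and see which one matches to that precision.

Candidate energies:
  n = 2:  E = -13.6057 × 7² / 2² = -166.66983 eV
  n = 3:  E = -13.6057 × 7² / 3² = -74.07548 eV
  n = 4:  E = -13.6057 × 7² / 4² = -41.66746 eV  ← matches
  n = 5:  E = -13.6057 × 7² / 5² = -26.66717 eV
  n = 6:  E = -13.6057 × 7² / 6² = -18.51887 eV

Checking against the measurement of -42 eV (2 sig figs), only n = 4 agrees:
E_4 = -41.66746 eV, which rounds to -42 eV ✓

Therefore n = 4.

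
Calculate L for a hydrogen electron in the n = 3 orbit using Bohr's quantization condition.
3.164e-34 J·s (or 3ℏ)

In the Bohr model, angular momentum is quantized:
L = nℏ

where ℏ = h/(2π) = 1.05457e-34 J·s

For n = 3:
L = 3 × 1.05457e-34 J·s
L = 3.164e-34 J·s

This can also be written as L = 3ℏ.
The angular momentum is an integer multiple of the reduced Planck constant.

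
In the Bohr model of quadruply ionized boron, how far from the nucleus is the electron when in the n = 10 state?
1.0584 nm (or 10.5835 Å)

The Bohr radius formula is:
r_n = n² a₀ / Z

where a₀ = 0.0529177 nm is the Bohr radius.

For B⁴⁺ (Z = 5) at n = 10:
r_10 = 10² × 0.0529177 nm / 5
r_10 = 100 × 0.0529177 nm / 5
r_10 = 5.29177 nm / 5
r_10 = 1.0584 nm

The electron orbits at approximately 1.0584 nm from the nucleus.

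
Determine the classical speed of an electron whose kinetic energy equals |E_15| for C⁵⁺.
8.75e+05 m/s (or 0.291894% of c)

The binding energy at n = 15 for C⁵⁺ is:
E_15 = -13.6057 × 6²/15² = -2.17691200 eV
|E_15| = 2.17691200 eV

Convert to Joules:
KE = 2.17691200 eV × (1.602177 × 10⁻¹⁹ J/eV) = 3.4878e-19 J

Using KE = ½mv²:
v = √(2·KE/m_e)
v = √(2 × 3.4878e-19 J / 9.10938 × 10⁻³¹ kg)
v = 8.75e+05 m/s

This is approximately 0.291894% the speed of light.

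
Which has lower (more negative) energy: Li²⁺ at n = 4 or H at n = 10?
Li²⁺ at n = 4 (E = -7.6532 eV)

Using E_n = -13.6057 Z² / n² eV:

Li²⁺ (Z = 3) at n = 4:
E = -13.6057 × 3² / 4² = -13.6057 × 9 / 16 = -7.6532063 eV

H (Z = 1) at n = 10:
E = -13.6057 × 1² / 10² = -13.6057 × 1 / 100 = -0.1360570 eV

Since -7.6532063 eV < -0.1360570 eV,
Li²⁺ at n = 4 is more tightly bound (requires more energy to ionize).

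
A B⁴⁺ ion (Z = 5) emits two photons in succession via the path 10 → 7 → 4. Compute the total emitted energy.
17.85748 eV

The energy levels of B⁴⁺ are E_n = -13.6057 × 5² / n² eV.

First transition (10 → 7):
ΔE₁ = |E_7 - E_10|
ΔE₁ = |-6.94168367347 - (-3.40142500000)| = 3.54025867 eV

Second transition (7 → 4):
ΔE₂ = |E_4 - E_7|
ΔE₂ = |-21.25890625000 - (-6.94168367347)| = 14.31722258 eV

Total energy released:
E_total = ΔE₁ + ΔE₂ = 3.54025867 + 14.31722258 = 17.85748 eV

Note: This equals the direct transition 10 → 4: 17.85748 eV ✓
Energy is conserved regardless of the path taken.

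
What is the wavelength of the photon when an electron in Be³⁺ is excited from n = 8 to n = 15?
509.40287 nm

First, find the transition energy using E_n = -13.6057 Z² / n² eV:
E_8 = -13.6057 × 4² / 8² = -3.401425000 eV
E_15 = -13.6057 × 4² / 15² = -0.967516444 eV

Photon energy: |ΔE| = |E_15 - E_8| = 2.433908556 eV

Convert to wavelength using E = hc/λ with hc = 1239.84 eV·nm:
λ = hc/E = 1239.84 eV·nm / 2.433908556 eV
λ = 509.40287 nm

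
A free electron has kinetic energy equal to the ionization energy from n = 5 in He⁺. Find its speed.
8.75077e+05 m/s (or 0.292% of c)

The binding energy at n = 5 for He⁺ is:
E_5 = -13.6057 × 2²/5² = -2.17691200 eV
|E_5| = 2.17691200 eV

Convert to Joules:
KE = 2.17691200 eV × (1.602177 × 10⁻¹⁹ J/eV) = 3.4877983e-19 J

Using KE = ½mv²:
v = √(2·KE/m_e)
v = √(2 × 3.4877983e-19 J / 9.10938 × 10⁻³¹ kg)
v = 8.75077e+05 m/s

This is approximately 0.292% the speed of light.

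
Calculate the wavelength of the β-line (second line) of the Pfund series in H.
4651.24911 nm

The lines of a series are numbered from the longest wavelength (smallest ΔE) outward; the second line is the transition from n = n_f + 2 to n_f.
The Pfund series has all transitions ending at n_f = 5.

For H, the second line (β-line) is the jump from n = 7 to n = 5:
E_7 = -13.6057 / 7² = -0.27766734694 eV
E_5 = -13.6057 / 5² = -0.54422800000 eV
ΔE = E_7 - E_5 = 0.26656065306 eV

λ = hc/E = 1239.84 eV·nm / 0.26656065306 eV
λ = 4651.24911 nm

This is the β-line of the Pfund series in H.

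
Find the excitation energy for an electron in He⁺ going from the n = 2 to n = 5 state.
11.429 eV

The energy levels of a hydrogen-like atom are E_n = -13.6057 Z² eV / n².

Energy at n = 2: E_2 = -13.6057 × 2² / 2² = -13.605700 eV
Energy at n = 5: E_5 = -13.6057 × 2² / 5² = -2.176912 eV

The excitation energy is the difference:
ΔE = E_5 - E_2
ΔE = -2.176912 - (-13.605700)
ΔE = 11.429 eV

Since this is positive, energy must be absorbed (photon absorption).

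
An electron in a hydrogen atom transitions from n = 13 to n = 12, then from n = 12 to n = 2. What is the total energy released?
3.32092 eV

The energy levels of hydrogen are E_n = -13.6057 / n² eV.

First transition (13 → 12):
ΔE₁ = |E_12 - E_13|
ΔE₁ = |-0.09448402778 - (-0.08050710059)| = 0.01397693 eV

Second transition (12 → 2):
ΔE₂ = |E_2 - E_12|
ΔE₂ = |-3.40142500000 - (-0.09448402778)| = 3.30694097 eV

Total energy released:
E_total = ΔE₁ + ΔE₂ = 0.01397693 + 3.30694097 = 3.32092 eV

Note: This equals the direct transition 13 → 2: 3.32092 eV ✓
Energy is conserved regardless of the path taken.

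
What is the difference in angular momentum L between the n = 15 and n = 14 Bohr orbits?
1.05e-34 J·s (or 1ℏ)

In the Bohr model, L_n = nℏ where ℏ = 1.0546e-34 J·s.

L_15 = 15ℏ = 1.5819e-33 J·s
L_14 = 14ℏ = 1.4764e-33 J·s

ΔL = L_15 - L_14 = (15 - 14)ℏ = 1ℏ
ΔL = 1 × 1.0546e-34 J·s = 1.05e-34 J·s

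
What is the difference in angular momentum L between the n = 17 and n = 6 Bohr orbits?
1.160e-33 J·s (or 11ℏ)

In the Bohr model, L_n = nℏ where ℏ = 1.05457e-34 J·s.

L_17 = 17ℏ = 1.79277e-33 J·s
L_6 = 6ℏ = 6.32742e-34 J·s

ΔL = L_17 - L_6 = (17 - 6)ℏ = 11ℏ
ΔL = 11 × 1.05457e-34 J·s = 1.160e-33 J·s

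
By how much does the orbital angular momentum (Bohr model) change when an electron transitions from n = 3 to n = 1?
2.109e-34 J·s (or 2ℏ)

In the Bohr model, L_n = nℏ where ℏ = 1.05457e-34 J·s.

L_3 = 3ℏ = 3.16371e-34 J·s
L_1 = 1ℏ = 1.05457e-34 J·s

ΔL = L_3 - L_1 = (3 - 1)ℏ = 2ℏ
ΔL = 2 × 1.05457e-34 J·s = 2.109e-34 J·s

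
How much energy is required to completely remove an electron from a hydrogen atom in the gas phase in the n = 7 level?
0.27767 eV

The ionization energy is the energy needed to remove the electron completely (n → ∞).

For hydrogen, E_n = -13.6057 eV / n².

At n = 7: E_7 = -13.6057 / 7² = -0.27766735 eV
At n = ∞: E_∞ = 0 eV

Ionization energy = E_∞ - E_7 = 0 - (-0.27766735) = 0.27766735 eV
Ionization energy ≈ 0.27767 eV

This is also called the binding energy of the electron in state n = 7.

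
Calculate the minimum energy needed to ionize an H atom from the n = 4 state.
0.85036 eV

The ionization energy is the energy needed to remove the electron completely (n → ∞).

For hydrogen, E_n = -13.6057 eV / n².

At n = 4: E_4 = -13.6057 / 4² = -0.85035625 eV
At n = ∞: E_∞ = 0 eV

Ionization energy = E_∞ - E_4 = 0 - (-0.85035625) = 0.85035625 eV
Ionization energy ≈ 0.85036 eV

This is also called the binding energy of the electron in state n = 4.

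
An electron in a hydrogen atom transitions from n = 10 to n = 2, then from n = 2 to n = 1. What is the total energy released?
13.469643 eV

The energy levels of hydrogen are E_n = -13.6057 / n² eV.

First transition (10 → 2):
ΔE₁ = |E_2 - E_10|
ΔE₁ = |-3.401425000000 - (-0.136057000000)| = 3.265368000 eV

Second transition (2 → 1):
ΔE₂ = |E_1 - E_2|
ΔE₂ = |-13.605700000000 - (-3.401425000000)| = 10.204275000 eV

Total energy released:
E_total = ΔE₁ + ΔE₂ = 3.265368000 + 10.204275000 = 13.469643 eV

Note: This equals the direct transition 10 → 1: 13.469643 eV ✓
Energy is conserved regardless of the path taken.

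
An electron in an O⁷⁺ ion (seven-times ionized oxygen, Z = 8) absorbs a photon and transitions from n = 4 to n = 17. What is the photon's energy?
51.410 eV

The energy levels of a hydrogen-like atom are E_n = -13.6057 Z² eV / n².

Energy at n = 4: E_4 = -13.6057 × 8² / 4² = -54.422800 eV
Energy at n = 17: E_17 = -13.6057 × 8² / 17² = -3.013027 eV

The excitation energy is the difference:
ΔE = E_17 - E_4
ΔE = -3.013027 - (-54.422800)
ΔE = 51.410 eV

Since this is positive, energy must be absorbed (photon absorption).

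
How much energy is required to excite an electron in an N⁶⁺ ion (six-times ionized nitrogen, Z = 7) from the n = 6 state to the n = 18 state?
16.46 eV

The energy levels of a hydrogen-like atom are E_n = -13.6057 Z² eV / n².

Energy at n = 6: E_6 = -13.6057 × 7² / 6² = -18.51887 eV
Energy at n = 18: E_18 = -13.6057 × 7² / 18² = -2.05765 eV

The excitation energy is the difference:
ΔE = E_18 - E_6
ΔE = -2.05765 - (-18.51887)
ΔE = 16.46 eV

Since this is positive, energy must be absorbed (photon absorption).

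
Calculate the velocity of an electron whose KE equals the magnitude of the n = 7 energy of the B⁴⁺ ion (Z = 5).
1.563e+06 m/s (or 0.5212% of c)

The binding energy at n = 7 for B⁴⁺ is:
E_7 = -13.6057 × 5²/7² = -6.941684 eV
|E_7| = 6.941684 eV

Convert to Joules:
KE = 6.941684 eV × (1.602177 × 10⁻¹⁹ J/eV) = 1.11218e-18 J

Using KE = ½mv²:
v = √(2·KE/m_e)
v = √(2 × 1.11218e-18 J / 9.10938 × 10⁻³¹ kg)
v = 1.563e+06 m/s

This is approximately 0.5212% the speed of light.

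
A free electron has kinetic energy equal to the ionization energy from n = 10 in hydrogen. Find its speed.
2.188e+05 m/s (or 0.073% of c)

The binding energy at n = 10 for hydrogen is:
E_10 = -13.6057/10² = -0.1360570 eV
|E_10| = 0.1360570 eV

Convert to Joules:
KE = 0.1360570 eV × (1.602177 × 10⁻¹⁹ J/eV) = 2.17987e-20 J

Using KE = ½mv²:
v = √(2·KE/m_e)
v = √(2 × 2.17987e-20 J / 9.10938 × 10⁻³¹ kg)
v = 2.188e+05 m/s

This is approximately 0.073% the speed of light.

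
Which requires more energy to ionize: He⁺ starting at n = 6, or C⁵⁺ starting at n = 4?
C⁵⁺ at n = 4 (E = -30.6128 eV)

Using E_n = -13.6057 Z² / n² eV:

He⁺ (Z = 2) at n = 6:
E = -13.6057 × 2² / 6² = -13.6057 × 4 / 36 = -1.5117444 eV

C⁵⁺ (Z = 6) at n = 4:
E = -13.6057 × 6² / 4² = -13.6057 × 36 / 16 = -30.6128250 eV

Since -30.6128250 eV < -1.5117444 eV,
C⁵⁺ at n = 4 is more tightly bound (requires more energy to ionize).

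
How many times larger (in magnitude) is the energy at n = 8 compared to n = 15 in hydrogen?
3.515625

Using E_n = -13.6057 Z² / n² eV with Z = 1:

E_8 = -13.6057 / 8² = -13.6057 / 64 = -0.212589063 eV
E_15 = -13.6057 / 15² = -13.6057 / 225 = -0.060469778 eV

The ratio is:
E_8/E_15 = (-0.212589063) / (-0.060469778)
E_8/E_15 = (-13.6057/64) / (-13.6057/225)
E_8/E_15 = 225/64
E_8/E_15 = 3.515625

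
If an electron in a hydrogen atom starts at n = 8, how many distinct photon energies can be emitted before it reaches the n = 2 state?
21

The electron can occupy levels n = 2, 3, ..., 8 during de-excitation — that is m = 8 - 2 + 1 = 7 distinct levels.

The number of distinct spectral lines equals the number of ways to choose 2 of these m levels (each pair gives one possible emission transition):

Number of lines = m(m-1)/2 = 7×6/2 = 21

These correspond to all possible transitions between the 7 levels:
8 → 7, 8 → 6, 8 → 5, 8 → 4, 8 → 3, 8 → 2, 7 → 6, 7 → 5...

Each transition produces a photon with a unique energy (and thus wavelength). This count does not depend on Z.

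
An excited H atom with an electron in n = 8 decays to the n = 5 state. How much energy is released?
0.33164 eV

The energy levels are E_n = -13.6057 eV / n².

Energy at n = 8: E_8 = -13.6057 / 8² = -0.21258906 eV
Energy at n = 5: E_5 = -13.6057 / 5² = -0.54422800 eV

For emission (electron falling to lower state), the photon energy is:
E_photon = E_8 - E_5 = |-0.21258906 - (-0.54422800)|
E_photon = 0.33164 eV

This energy is carried away by the emitted photon.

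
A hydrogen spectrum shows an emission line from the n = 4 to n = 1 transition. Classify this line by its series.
Lyman series

The spectral series in hydrogen are named based on the final (lower) energy level:
- Lyman series: n_final = 1 (ultraviolet)
- Balmer series: n_final = 2 (visible/near-UV)
- Paschen series: n_final = 3 (infrared)
- Brackett series: n_final = 4 (infrared)
- Pfund series: n_final = 5 (far infrared)

Since this transition ends at n = 1, it belongs to the Lyman series.

For reference, this 4 → 1 line has photon energy
ΔE = 13.6057 eV × (1/1² - 1/4²) = 12.7553438 eV,
corresponding to wavelength λ = hc/ΔE = 1239.84 eV·nm / 12.7553438 eV = 97.20161 nm in the ultraviolet region.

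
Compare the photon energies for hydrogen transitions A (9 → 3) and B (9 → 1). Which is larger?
9 → 1

Calculate the energy for each transition:

Transition 9 → 3:
ΔE₁ = |E_3 - E_9| = |-13.6057/3² - (-13.6057/9²)|
ΔE₁ = |-1.5117444444 - (-0.1679716049)| = 1.3437728 eV

Transition 9 → 1:
ΔE₂ = |E_1 - E_9| = |-13.6057/1² - (-13.6057/9²)|
ΔE₂ = |-13.6057000000 - (-0.1679716049)| = 13.4377284 eV

Since 13.4377284 eV > 1.3437728 eV, the transition 9 → 1 emits the more energetic photon.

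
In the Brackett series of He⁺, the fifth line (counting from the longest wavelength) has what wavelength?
454.230619 nm

The lines of a series are numbered from the longest wavelength (smallest ΔE) outward; the fifth line is the transition from n = n_f + 5 to n_f.
The Brackett series has all transitions ending at n_f = 4.

For He⁺ (Z = 2), the fifth line (ε-line) is the jump from n = 9 to n = 4:
E_9 = -13.6057 × 2² / 9² = -0.6718864198 eV
E_4 = -13.6057 × 2² / 4² = -3.4014250000 eV
ΔE = E_9 - E_4 = 2.7295385802 eV

λ = hc/E = 1239.84 eV·nm / 2.7295385802 eV
λ = 454.230619 nm

This is the ε-line of the Brackett series in He⁺.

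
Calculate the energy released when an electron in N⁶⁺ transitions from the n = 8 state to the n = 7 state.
3.189 eV

The energy levels are E_n = -13.6057 Z² eV / n².

Energy at n = 8: E_8 = -13.6057 × 7² / 8² = -10.416864 eV
Energy at n = 7: E_7 = -13.6057 × 7² / 7² = -13.605700 eV

For emission (electron falling to lower state), the photon energy is:
E_photon = E_8 - E_7 = |-10.416864 - (-13.605700)|
E_photon = 3.189 eV

This energy is carried away by the emitted photon.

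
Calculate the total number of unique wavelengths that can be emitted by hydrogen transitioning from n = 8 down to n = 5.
6

The electron can occupy levels n = 5, 6, ..., 8 during de-excitation — that is m = 8 - 5 + 1 = 4 distinct levels.

The number of distinct spectral lines equals the number of ways to choose 2 of these m levels (each pair gives one possible emission transition):

Number of lines = m(m-1)/2 = 4×3/2 = 6

These correspond to all possible transitions between the 4 levels:
8 → 7, 8 → 6, 8 → 5, 7 → 6, 7 → 5, 6 → 5

Each transition produces a photon with a unique energy (and thus wavelength). This count does not depend on Z.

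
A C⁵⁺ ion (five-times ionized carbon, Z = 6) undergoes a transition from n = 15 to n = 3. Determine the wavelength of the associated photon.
23.730863 nm

First, find the transition energy using E_n = -13.6057 Z² / n² eV:
E_15 = -13.6057 × 6² / 15² = -2.17691200 eV
E_3 = -13.6057 × 6² / 3² = -54.42280000 eV

Photon energy: |ΔE| = |E_3 - E_15| = 52.24588800 eV

Convert to wavelength using E = hc/λ with hc = 1239.84 eV·nm:
λ = hc/E = 1239.84 eV·nm / 52.24588800 eV
λ = 23.730863 nm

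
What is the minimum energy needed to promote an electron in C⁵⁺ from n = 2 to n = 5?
102.859 eV

The energy levels of a hydrogen-like atom are E_n = -13.6057 Z² eV / n².

Energy at n = 2: E_2 = -13.6057 × 6² / 2² = -122.451300 eV
Energy at n = 5: E_5 = -13.6057 × 6² / 5² = -19.592208 eV

The excitation energy is the difference:
ΔE = E_5 - E_2
ΔE = -19.592208 - (-122.451300)
ΔE = 102.859 eV

Since this is positive, energy must be absorbed (photon absorption).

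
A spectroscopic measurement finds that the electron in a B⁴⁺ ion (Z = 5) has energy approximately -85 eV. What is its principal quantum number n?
n = 2

The exact energy levels follow E_n = -13.6057 Z² / n² eV with Z = 5.

The measured value (-85 eV) is reported to only 2 significant figures, so we must test candidate n values and see which one matches to that precision.

Candidate energies:
  n = 1:  E = -13.6057 × 5² / 1² = -340.14250 eV
  n = 2:  E = -13.6057 × 5² / 2² = -85.03563 eV  ← matches
  n = 3:  E = -13.6057 × 5² / 3² = -37.79361 eV
  n = 4:  E = -13.6057 × 5² / 4² = -21.25891 eV

Checking against the measurement of -85 eV (2 sig figs), only n = 2 agrees:
E_2 = -85.03563 eV, which rounds to -85 eV ✓

Therefore n = 2.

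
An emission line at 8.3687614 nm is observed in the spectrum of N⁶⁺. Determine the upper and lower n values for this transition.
n = 6 → n = 2

First, find the photon energy from the wavelength (hc = 1239.84 eV·nm):
E = hc/λ = 1239.84 eV·nm / 8.3687614 nm = 148.15096 eV

The energy levels of N⁶⁺ satisfy E_n = -13.6057 × 7² / n² eV, so an emission n_i → n_f releases
ΔE = 13.6057 × 7² × (1/n_f² − 1/n_i²) eV.

Setting ΔE equal to the photon energy:
1/n_f² − 1/n_i² = 148.15096 / (13.6057 × 7²) = 0.22222223

Since 1/n_i² must be positive, we need 1/n_f² > 0.22222223, i.e. n_f ≤ 2. For each allowed n_f, solve n_i = (1/n_f² − 0.22222223)^(−1/2) and check whether it is a whole number:
  n_f = 1: 1/n_i² = 1.00000000 − 0.22222223 = 0.77777777 → n_i = 1.134  (not an integer) ✗
  n_f = 2: 1/n_i² = 0.25000000 − 0.22222223 = 0.02777777 → n_i = 6.000  → integer, n_i = 6 ✓

Only n_f = 2 gives an integer upper level, n_i = 6.

The transition is from n = 6 to n = 2 (emission).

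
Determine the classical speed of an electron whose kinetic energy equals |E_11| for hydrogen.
1.9888e+05 m/s (or 0.07% of c)

The binding energy at n = 11 for hydrogen is:
E_11 = -13.6057/11² = -0.11244380 eV
|E_11| = 0.11244380 eV

Convert to Joules:
KE = 0.11244380 eV × (1.602177 × 10⁻¹⁹ J/eV) = 1.801549e-20 J

Using KE = ½mv²:
v = √(2·KE/m_e)
v = √(2 × 1.801549e-20 J / 9.10938 × 10⁻³¹ kg)
v = 1.9888e+05 m/s

This is approximately 0.07% the speed of light.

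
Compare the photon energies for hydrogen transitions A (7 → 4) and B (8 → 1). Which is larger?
8 → 1

Calculate the energy for each transition:

Transition 7 → 4:
ΔE₁ = |E_4 - E_7| = |-13.6057/4² - (-13.6057/7²)|
ΔE₁ = |-0.850356250000 - (-0.277667346939)| = 0.572688903 eV

Transition 8 → 1:
ΔE₂ = |E_1 - E_8| = |-13.6057/1² - (-13.6057/8²)|
ΔE₂ = |-13.605700000000 - (-0.212589062500)| = 13.393110938 eV

Since 13.393110938 eV > 0.572688903 eV, the transition 8 → 1 emits the more energetic photon.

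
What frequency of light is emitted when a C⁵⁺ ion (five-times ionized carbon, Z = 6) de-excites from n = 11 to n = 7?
1.43823e+15 Hz

First, find the transition energy:
E_11 = -13.6057 × 6² / 11² = -4.04797686 eV
E_7 = -13.6057 × 6² / 7² = -9.99602449 eV
|ΔE| = |E_7 - E_11| = 5.94804763 eV

Convert to Joules: E = 5.94804763 eV × (1.602177 × 10⁻¹⁹ J/eV) = 9.5298251e-19 J

Using E = hf:
f = E/h = 9.5298251e-19 J / (6.62607 × 10⁻³⁴ J·s)
f = 1.43823e+15 Hz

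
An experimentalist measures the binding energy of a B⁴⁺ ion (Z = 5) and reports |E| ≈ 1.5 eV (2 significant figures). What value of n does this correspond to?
n = 15

The exact energy levels follow E_n = -13.6057 Z² / n² eV with Z = 5.

The measured value (-1.5 eV) is reported to only 2 significant figures, so we must test candidate n values and see which one matches to that precision.

Candidate energies:
  n = 13:  E = -13.6057 × 5² / 13² = -2.012678 eV
  n = 14:  E = -13.6057 × 5² / 14² = -1.735421 eV
  n = 15:  E = -13.6057 × 5² / 15² = -1.511744 eV  ← matches
  n = 16:  E = -13.6057 × 5² / 16² = -1.328682 eV
  n = 17:  E = -13.6057 × 5² / 17² = -1.176964 eV

Checking against the measurement of -1.5 eV (2 sig figs), only n = 15 agrees:
E_15 = -1.511744 eV, which rounds to -1.5 eV ✓

Therefore n = 15.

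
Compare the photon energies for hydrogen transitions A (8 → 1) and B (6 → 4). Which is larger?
8 → 1

Calculate the energy for each transition:

Transition 8 → 1:
ΔE₁ = |E_1 - E_8| = |-13.6057/1² - (-13.6057/8²)|
ΔE₁ = |-13.605700000 - (-0.212589063)| = 13.393111 eV

Transition 6 → 4:
ΔE₂ = |E_4 - E_6| = |-13.6057/4² - (-13.6057/6²)|
ΔE₂ = |-0.850356250 - (-0.377936111)| = 0.472420 eV

Since 13.393111 eV > 0.472420 eV, the transition 8 → 1 emits the more energetic photon.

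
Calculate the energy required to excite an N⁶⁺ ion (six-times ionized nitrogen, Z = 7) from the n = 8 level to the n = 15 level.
7.45 eV

The energy levels of a hydrogen-like atom are E_n = -13.6057 Z² eV / n².

Energy at n = 8: E_8 = -13.6057 × 7² / 8² = -10.41686 eV
Energy at n = 15: E_15 = -13.6057 × 7² / 15² = -2.96302 eV

The excitation energy is the difference:
ΔE = E_15 - E_8
ΔE = -2.96302 - (-10.41686)
ΔE = 7.45 eV

Since this is positive, energy must be absorbed (photon absorption).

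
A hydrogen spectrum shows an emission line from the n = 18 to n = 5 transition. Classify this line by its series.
Pfund series

The spectral series in hydrogen are named based on the final (lower) energy level:
- Lyman series: n_final = 1 (ultraviolet)
- Balmer series: n_final = 2 (visible/near-UV)
- Paschen series: n_final = 3 (infrared)
- Brackett series: n_final = 4 (infrared)
- Pfund series: n_final = 5 (far infrared)

Since this transition ends at n = 5, it belongs to the Pfund series.

For reference, this 18 → 5 line has photon energy
ΔE = 13.6057 eV × (1/5² - 1/18²) = 0.5022350988 eV,
corresponding to wavelength λ = hc/ΔE = 1239.84 eV·nm / 0.5022350988 eV = 2468.6447 nm in the far infrared region.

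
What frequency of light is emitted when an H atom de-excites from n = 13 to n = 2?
8.030e+14 Hz

First, find the transition energy:
E_13 = -13.6057 / 13² = -0.080507 eV
E_2 = -13.6057 / 2² = -3.401425 eV
|ΔE| = |E_2 - E_13| = 3.320918 eV

Convert to Joules: E = 3.320918 eV × (1.602177 × 10⁻¹⁹ J/eV) = 5.32070e-19 J

Using E = hf:
f = E/h = 5.32070e-19 J / (6.62607 × 10⁻³⁴ J·s)
f = 8.030e+14 Hz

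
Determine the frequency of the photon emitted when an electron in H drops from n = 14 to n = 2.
8.06e+14 Hz

First, find the transition energy:
E_14 = -13.6057 / 14² = -0.06941684 eV
E_2 = -13.6057 / 2² = -3.40142500 eV
|ΔE| = |E_2 - E_14| = 3.33200816 eV

Convert to Joules: E = 3.33200816 eV × (1.602177 × 10⁻¹⁹ J/eV) = 5.3385e-19 J

Using E = hf:
f = E/h = 5.3385e-19 J / (6.62607 × 10⁻³⁴ J·s)
f = 8.06e+14 Hz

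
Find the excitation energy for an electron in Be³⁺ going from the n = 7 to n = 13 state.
3.155 eV

The energy levels of a hydrogen-like atom are E_n = -13.6057 Z² eV / n².

Energy at n = 7: E_7 = -13.6057 × 4² / 7² = -4.442678 eV
Energy at n = 13: E_13 = -13.6057 × 4² / 13² = -1.288114 eV

The excitation energy is the difference:
ΔE = E_13 - E_7
ΔE = -1.288114 - (-4.442678)
ΔE = 3.155 eV

Since this is positive, energy must be absorbed (photon absorption).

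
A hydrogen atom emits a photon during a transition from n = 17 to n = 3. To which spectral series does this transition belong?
Paschen series

The spectral series in hydrogen are named based on the final (lower) energy level:
- Lyman series: n_final = 1 (ultraviolet)
- Balmer series: n_final = 2 (visible/near-UV)
- Paschen series: n_final = 3 (infrared)
- Brackett series: n_final = 4 (infrared)
- Pfund series: n_final = 5 (far infrared)

Since this transition ends at n = 3, it belongs to the Paschen series.

For reference, this 17 → 3 line has photon energy
ΔE = 13.6057 eV × (1/3² - 1/17²) = 1.464666 eV,
corresponding to wavelength λ = hc/ΔE = 1239.84 eV·nm / 1.464666 eV = 846.50 nm in the infrared region.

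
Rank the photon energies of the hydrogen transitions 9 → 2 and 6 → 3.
9 → 2

Calculate the energy for each transition:

Transition 9 → 2:
ΔE₁ = |E_2 - E_9| = |-13.6057/2² - (-13.6057/9²)|
ΔE₁ = |-3.40142500 - (-0.16797160)| = 3.23345 eV

Transition 6 → 3:
ΔE₂ = |E_3 - E_6| = |-13.6057/3² - (-13.6057/6²)|
ΔE₂ = |-1.51174444 - (-0.37793611)| = 1.13381 eV

Since 3.23345 eV > 1.13381 eV, the transition 9 → 2 emits the more energetic photon.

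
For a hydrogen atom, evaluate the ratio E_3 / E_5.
2.78

Using E_n = -13.6057 Z² / n² eV with Z = 1:

E_3 = -13.6057 / 3² = -13.6057 / 9 = -1.51174444 eV
E_5 = -13.6057 / 5² = -13.6057 / 25 = -0.54422800 eV

The ratio is:
E_3/E_5 = (-1.51174444) / (-0.54422800)
E_3/E_5 = (-13.6057/9) / (-13.6057/25)
E_3/E_5 = 25/9
E_3/E_5 = 2.78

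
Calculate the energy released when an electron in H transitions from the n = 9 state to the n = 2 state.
3.23 eV

The energy levels are E_n = -13.6057 eV / n².

Energy at n = 9: E_9 = -13.6057 / 9² = -0.16797 eV
Energy at n = 2: E_2 = -13.6057 / 2² = -3.40143 eV

For emission (electron falling to lower state), the photon energy is:
E_photon = E_9 - E_2 = |-0.16797 - (-3.40143)|
E_photon = 3.23 eV

This energy is carried away by the emitted photon.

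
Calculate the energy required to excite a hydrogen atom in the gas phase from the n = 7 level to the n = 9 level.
0.10970 eV

The energy levels of a hydrogen-like atom are E_n = -13.6057 eV / n².

Energy at n = 7: E_7 = -13.6057 / 7² = -0.27766735 eV
Energy at n = 9: E_9 = -13.6057 / 9² = -0.16797160 eV

The excitation energy is the difference:
ΔE = E_9 - E_7
ΔE = -0.16797160 - (-0.27766735)
ΔE = 0.10970 eV

Since this is positive, energy must be absorbed (photon absorption).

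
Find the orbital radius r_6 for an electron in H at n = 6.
1.9050 nm (or 19.0504 Å)

The Bohr radius formula is:
r_n = n² a₀ / Z

where a₀ = 0.0529177 nm is the Bohr radius.

For H (Z = 1) at n = 6:
r_6 = 6² × 0.0529177 nm / 1
r_6 = 36 × 0.0529177 nm / 1
r_6 = 1.90504 nm / 1
r_6 = 1.9050 nm

The electron orbits at approximately 1.9050 nm from the nucleus.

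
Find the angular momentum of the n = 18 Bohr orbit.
1.8982e-33 J·s (or 18ℏ)

In the Bohr model, angular momentum is quantized:
L = nℏ

where ℏ = h/(2π) = 1.054572e-34 J·s

For n = 18:
L = 18 × 1.054572e-34 J·s
L = 1.8982e-33 J·s

This can also be written as L = 18ℏ.
The angular momentum is an integer multiple of the reduced Planck constant.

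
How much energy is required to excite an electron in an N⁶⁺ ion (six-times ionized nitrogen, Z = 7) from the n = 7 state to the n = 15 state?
10.64 eV

The energy levels of a hydrogen-like atom are E_n = -13.6057 Z² eV / n².

Energy at n = 7: E_7 = -13.6057 × 7² / 7² = -13.60570 eV
Energy at n = 15: E_15 = -13.6057 × 7² / 15² = -2.96302 eV

The excitation energy is the difference:
ΔE = E_15 - E_7
ΔE = -2.96302 - (-13.60570)
ΔE = 10.64 eV

Since this is positive, energy must be absorbed (photon absorption).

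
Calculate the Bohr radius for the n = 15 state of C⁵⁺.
1.9844 nm (or 19.8441 Å)

The Bohr radius formula is:
r_n = n² a₀ / Z

where a₀ = 0.0529177 nm is the Bohr radius.

For C⁵⁺ (Z = 6) at n = 15:
r_15 = 15² × 0.0529177 nm / 6
r_15 = 225 × 0.0529177 nm / 6
r_15 = 11.90648 nm / 6
r_15 = 1.9844 nm

The electron orbits at approximately 1.9844 nm from the nucleus.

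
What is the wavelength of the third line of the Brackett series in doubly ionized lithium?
240.549 nm

The lines of a series are numbered from the longest wavelength (smallest ΔE) outward; the third line is the transition from n = n_f + 3 to n_f.
The Brackett series has all transitions ending at n_f = 4.

For Li²⁺ (Z = 3), the third line (γ-line) is the jump from n = 7 to n = 4:
E_7 = -13.6057 × 3² / 7² = -2.4990061 eV
E_4 = -13.6057 × 3² / 4² = -7.6532063 eV
ΔE = E_7 - E_4 = 5.1542002 eV

λ = hc/E = 1239.84 eV·nm / 5.1542002 eV
λ = 240.549 nm

This is the γ-line of the Brackett series in Li²⁺.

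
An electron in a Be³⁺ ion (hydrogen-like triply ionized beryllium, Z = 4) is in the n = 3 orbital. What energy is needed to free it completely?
24.1879 eV

The ionization energy is the energy needed to remove the electron completely (n → ∞).

For a hydrogen-like ion with Z = 4, E_n = -13.6057 Z² / n² eV.

At n = 3: E_3 = -13.6057 × 4² / 3² = -24.1879111 eV
At n = ∞: E_∞ = 0 eV

Ionization energy = E_∞ - E_3 = 0 - (-24.1879111) = 24.1879111 eV
Ionization energy ≈ 24.1879 eV

This is also called the binding energy of the electron in state n = 3.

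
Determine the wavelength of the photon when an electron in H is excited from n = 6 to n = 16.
3817.37248 nm

First, find the transition energy using E_n = -13.6057 / n² eV:
E_6 = -13.6057 / 6² = -0.37793611111 eV
E_16 = -13.6057 / 16² = -0.05314726563 eV

Photon energy: |ΔE| = |E_16 - E_6| = 0.32478884548 eV

Convert to wavelength using E = hc/λ with hc = 1239.84 eV·nm:
λ = hc/E = 1239.84 eV·nm / 0.32478884548 eV
λ = 3817.37248 nm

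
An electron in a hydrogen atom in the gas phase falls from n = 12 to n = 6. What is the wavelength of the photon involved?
4374.07263 nm

First, find the transition energy using E_n = -13.6057 / n² eV:
E_12 = -13.6057 / 12² = -0.09448402778 eV
E_6 = -13.6057 / 6² = -0.37793611111 eV

Photon energy: |ΔE| = |E_6 - E_12| = 0.28345208333 eV

Convert to wavelength using E = hc/λ with hc = 1239.84 eV·nm:
λ = hc/E = 1239.84 eV·nm / 0.28345208333 eV
λ = 4374.07263 nm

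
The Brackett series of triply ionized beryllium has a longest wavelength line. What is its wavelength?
253.13 nm

The longest wavelength corresponds to the smallest energy transition in the series.
The Brackett series has all transitions ending at n_f = 4.

For Be³⁺ (Z = 4), the first line (α-line) is the jump from n = 5 to n = 4:
E_5 = -13.6057 × 4² / 5² = -8.707648 eV
E_4 = -13.6057 × 4² / 4² = -13.605700 eV
ΔE = E_5 - E_4 = 4.898052 eV

λ = hc/E = 1239.84 eV·nm / 4.898052 eV
λ = 253.13 nm

This is the α-line of the Brackett series in Be³⁺.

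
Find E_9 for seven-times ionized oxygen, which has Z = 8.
-10.750183 eV

For hydrogen-like ions, the energy levels scale with Z²:
E_n = -13.6057 Z² / n² eV

For O⁷⁺ (Z = 8) at n = 9:
E_9 = -13.6057 × 8² / 9²
E_9 = -13.6057 × 64 / 81
E_9 = -870.7648 / 81
E_9 = -10.750183 eV

The energy is 64 times more negative than hydrogen at the same n due to the stronger nuclear charge.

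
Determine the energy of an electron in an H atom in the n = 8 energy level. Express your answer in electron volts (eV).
-0.21 eV

The energy levels of a hydrogen-like atom are given by:
E_n = -13.6057 eV / n²

For n = 8:
E_8 = -13.6057 eV / 8²
E_8 = -13.6057 eV / 64
E_8 = -0.21 eV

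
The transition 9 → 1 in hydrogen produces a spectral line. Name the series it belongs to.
Lyman series

The spectral series in hydrogen are named based on the final (lower) energy level:
- Lyman series: n_final = 1 (ultraviolet)
- Balmer series: n_final = 2 (visible/near-UV)
- Paschen series: n_final = 3 (infrared)
- Brackett series: n_final = 4 (infrared)
- Pfund series: n_final = 5 (far infrared)

Since this transition ends at n = 1, it belongs to the Lyman series.

For reference, this 9 → 1 line has photon energy
ΔE = 13.6057 eV × (1/1² - 1/9²) = 13.4377 eV,
corresponding to wavelength λ = hc/ΔE = 1239.84 eV·nm / 13.4377 eV = 92.27 nm in the ultraviolet region.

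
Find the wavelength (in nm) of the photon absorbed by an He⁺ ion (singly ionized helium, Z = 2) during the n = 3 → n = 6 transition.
273.38 nm

First, find the transition energy using E_n = -13.6057 Z² / n² eV:
E_3 = -13.6057 × 2² / 3² = -6.046978 eV
E_6 = -13.6057 × 2² / 6² = -1.511744 eV

Photon energy: |ΔE| = |E_6 - E_3| = 4.535234 eV

Convert to wavelength using E = hc/λ with hc = 1239.84 eV·nm:
λ = hc/E = 1239.84 eV·nm / 4.535234 eV
λ = 273.38 nm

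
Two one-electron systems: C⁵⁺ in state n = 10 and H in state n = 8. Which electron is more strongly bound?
C⁵⁺ at n = 10 (E = -4.89805 eV)

Using E_n = -13.6057 Z² / n² eV:

C⁵⁺ (Z = 6) at n = 10:
E = -13.6057 × 6² / 10² = -13.6057 × 36 / 100 = -4.89805200 eV

H (Z = 1) at n = 8:
E = -13.6057 × 1² / 8² = -13.6057 × 1 / 64 = -0.21258906 eV

Since -4.89805200 eV < -0.21258906 eV,
C⁵⁺ at n = 10 is more tightly bound (requires more energy to ionize).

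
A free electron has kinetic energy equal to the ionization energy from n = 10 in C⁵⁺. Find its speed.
1.313e+06 m/s (or 0.438% of c)

The binding energy at n = 10 for C⁵⁺ is:
E_10 = -13.6057 × 6²/10² = -4.898052 eV
|E_10| = 4.898052 eV

Convert to Joules:
KE = 4.898052 eV × (1.602177 × 10⁻¹⁹ J/eV) = 7.84755e-19 J

Using KE = ½mv²:
v = √(2·KE/m_e)
v = √(2 × 7.84755e-19 J / 9.10938 × 10⁻³¹ kg)
v = 1.313e+06 m/s

This is approximately 0.438% the speed of light.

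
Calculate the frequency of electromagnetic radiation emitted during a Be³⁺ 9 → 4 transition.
2.64000e+15 Hz

First, find the transition energy:
E_9 = -13.6057 × 4² / 9² = -2.6875457 eV
E_4 = -13.6057 × 4² / 4² = -13.6057000 eV
|ΔE| = |E_4 - E_9| = 10.9181543 eV

Convert to Joules: E = 10.9181543 eV × (1.602177 × 10⁻¹⁹ J/eV) = 1.7492816e-18 J

Using E = hf:
f = E/h = 1.7492816e-18 J / (6.62607 × 10⁻³⁴ J·s)
f = 2.64000e+15 Hz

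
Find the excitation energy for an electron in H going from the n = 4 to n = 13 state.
0.76985 eV

The energy levels of a hydrogen-like atom are E_n = -13.6057 eV / n².

Energy at n = 4: E_4 = -13.6057 / 4² = -0.85035625 eV
Energy at n = 13: E_13 = -13.6057 / 13² = -0.08050710 eV

The excitation energy is the difference:
ΔE = E_13 - E_4
ΔE = -0.08050710 - (-0.85035625)
ΔE = 0.76985 eV

Since this is positive, energy must be absorbed (photon absorption).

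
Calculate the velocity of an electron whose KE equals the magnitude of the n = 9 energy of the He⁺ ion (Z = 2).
4.8615e+05 m/s (or 0.16% of c)

The binding energy at n = 9 for He⁺ is:
E_9 = -13.6057 × 2²/9² = -0.67188642 eV
|E_9| = 0.67188642 eV

Convert to Joules:
KE = 0.67188642 eV × (1.602177 × 10⁻¹⁹ J/eV) = 1.076481e-19 J

Using KE = ½mv²:
v = √(2·KE/m_e)
v = √(2 × 1.076481e-19 J / 9.10938 × 10⁻³¹ kg)
v = 4.8615e+05 m/s

This is approximately 0.16% the speed of light.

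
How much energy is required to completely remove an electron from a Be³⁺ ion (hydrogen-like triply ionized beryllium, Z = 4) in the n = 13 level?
1.29 eV

The ionization energy is the energy needed to remove the electron completely (n → ∞).

For a hydrogen-like ion with Z = 4, E_n = -13.6057 Z² / n² eV.

At n = 13: E_13 = -13.6057 × 4² / 13² = -1.28811 eV
At n = ∞: E_∞ = 0 eV

Ionization energy = E_∞ - E_13 = 0 - (-1.28811) = 1.28811 eV
Ionization energy ≈ 1.29 eV

This is also called the binding energy of the electron in state n = 13.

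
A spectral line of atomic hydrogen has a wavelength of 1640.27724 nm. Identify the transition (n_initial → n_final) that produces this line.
n = 12 → n = 4

First, find the photon energy from the wavelength (hc = 1239.84 eV·nm):
E = hc/λ = 1239.84 eV·nm / 1640.27724 nm = 0.75587222 eV

The energy levels of hydrogen satisfy E_n = -13.6057 / n² eV, so an emission n_i → n_f releases
ΔE = 13.6057 × (1/n_f² − 1/n_i²) eV.

Setting ΔE equal to the photon energy:
1/n_f² − 1/n_i² = 0.75587222 / 13.6057 = 0.055555555

Since 1/n_i² must be positive, we need 1/n_f² > 0.055555555, i.e. n_f ≤ 4. For each allowed n_f, solve n_i = (1/n_f² − 0.055555555)^(−1/2) and check whether it is a whole number:
  n_f = 1: 1/n_i² = 1.000000000 − 0.055555555 = 0.944444445 → n_i = 1.029  (not an integer) ✗
  n_f = 2: 1/n_i² = 0.250000000 − 0.055555555 = 0.194444445 → n_i = 2.268  (not an integer) ✗
  n_f = 3: 1/n_i² = 0.111111111 − 0.055555555 = 0.055555556 → n_i = 4.243  (not an integer) ✗
  n_f = 4: 1/n_i² = 0.062500000 − 0.055555555 = 0.006944445 → n_i = 12.000  → integer, n_i = 12 ✓

Only n_f = 4 gives an integer upper level, n_i = 12.

The transition is from n = 12 to n = 4 (emission).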